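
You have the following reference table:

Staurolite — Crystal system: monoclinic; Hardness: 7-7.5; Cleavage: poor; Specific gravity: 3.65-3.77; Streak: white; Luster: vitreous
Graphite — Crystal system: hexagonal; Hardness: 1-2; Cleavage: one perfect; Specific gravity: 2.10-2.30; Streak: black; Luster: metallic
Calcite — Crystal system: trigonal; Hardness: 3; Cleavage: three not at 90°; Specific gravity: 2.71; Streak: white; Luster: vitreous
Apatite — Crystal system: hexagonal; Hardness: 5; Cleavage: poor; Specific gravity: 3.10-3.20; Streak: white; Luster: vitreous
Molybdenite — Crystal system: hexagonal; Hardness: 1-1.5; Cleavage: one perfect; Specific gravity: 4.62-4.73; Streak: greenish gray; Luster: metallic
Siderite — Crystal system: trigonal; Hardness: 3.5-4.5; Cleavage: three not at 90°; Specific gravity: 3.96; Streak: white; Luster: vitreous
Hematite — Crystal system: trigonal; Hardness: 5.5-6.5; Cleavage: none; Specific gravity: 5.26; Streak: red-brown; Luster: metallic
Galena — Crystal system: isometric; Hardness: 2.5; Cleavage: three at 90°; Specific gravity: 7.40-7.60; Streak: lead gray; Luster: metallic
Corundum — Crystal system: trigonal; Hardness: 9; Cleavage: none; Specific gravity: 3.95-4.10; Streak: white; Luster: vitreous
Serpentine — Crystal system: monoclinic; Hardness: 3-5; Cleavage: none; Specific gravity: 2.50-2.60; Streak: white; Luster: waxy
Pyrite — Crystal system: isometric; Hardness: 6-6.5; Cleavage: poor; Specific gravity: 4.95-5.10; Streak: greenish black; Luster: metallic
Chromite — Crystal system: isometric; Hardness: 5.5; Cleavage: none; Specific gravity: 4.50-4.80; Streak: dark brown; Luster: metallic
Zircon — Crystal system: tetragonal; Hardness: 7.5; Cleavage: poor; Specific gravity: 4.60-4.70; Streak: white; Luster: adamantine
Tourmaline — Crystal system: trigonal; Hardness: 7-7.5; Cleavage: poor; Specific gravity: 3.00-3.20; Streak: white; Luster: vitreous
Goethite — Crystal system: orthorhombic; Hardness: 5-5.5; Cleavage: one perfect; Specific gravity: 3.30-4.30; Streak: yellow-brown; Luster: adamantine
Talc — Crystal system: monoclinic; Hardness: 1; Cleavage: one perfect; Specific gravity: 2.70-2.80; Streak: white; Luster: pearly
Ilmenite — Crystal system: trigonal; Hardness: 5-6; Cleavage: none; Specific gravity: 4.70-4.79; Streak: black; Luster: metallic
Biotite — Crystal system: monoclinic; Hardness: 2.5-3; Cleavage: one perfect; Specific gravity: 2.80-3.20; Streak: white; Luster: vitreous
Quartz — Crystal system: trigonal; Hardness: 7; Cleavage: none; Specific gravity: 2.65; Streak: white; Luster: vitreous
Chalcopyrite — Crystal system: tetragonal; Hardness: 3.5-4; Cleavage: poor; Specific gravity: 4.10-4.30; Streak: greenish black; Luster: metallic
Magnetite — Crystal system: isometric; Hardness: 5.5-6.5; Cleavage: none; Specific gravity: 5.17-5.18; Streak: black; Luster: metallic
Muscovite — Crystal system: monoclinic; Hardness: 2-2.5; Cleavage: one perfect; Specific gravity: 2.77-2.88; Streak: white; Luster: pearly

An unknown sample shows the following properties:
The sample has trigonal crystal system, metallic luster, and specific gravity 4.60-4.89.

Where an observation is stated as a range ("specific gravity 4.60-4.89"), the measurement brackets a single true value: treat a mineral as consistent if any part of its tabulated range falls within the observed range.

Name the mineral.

Trigonal crystal system: narrows the field to Calcite, Siderite, Hematite, Corundum, Tourmaline, Ilmenite, Quartz.
Metallic luster: Hematite, Ilmenite remain.
Specific gravity 4.60-4.89 rules out Hematite.
The only mineral consistent with every observation is Ilmenite.

Ilmenite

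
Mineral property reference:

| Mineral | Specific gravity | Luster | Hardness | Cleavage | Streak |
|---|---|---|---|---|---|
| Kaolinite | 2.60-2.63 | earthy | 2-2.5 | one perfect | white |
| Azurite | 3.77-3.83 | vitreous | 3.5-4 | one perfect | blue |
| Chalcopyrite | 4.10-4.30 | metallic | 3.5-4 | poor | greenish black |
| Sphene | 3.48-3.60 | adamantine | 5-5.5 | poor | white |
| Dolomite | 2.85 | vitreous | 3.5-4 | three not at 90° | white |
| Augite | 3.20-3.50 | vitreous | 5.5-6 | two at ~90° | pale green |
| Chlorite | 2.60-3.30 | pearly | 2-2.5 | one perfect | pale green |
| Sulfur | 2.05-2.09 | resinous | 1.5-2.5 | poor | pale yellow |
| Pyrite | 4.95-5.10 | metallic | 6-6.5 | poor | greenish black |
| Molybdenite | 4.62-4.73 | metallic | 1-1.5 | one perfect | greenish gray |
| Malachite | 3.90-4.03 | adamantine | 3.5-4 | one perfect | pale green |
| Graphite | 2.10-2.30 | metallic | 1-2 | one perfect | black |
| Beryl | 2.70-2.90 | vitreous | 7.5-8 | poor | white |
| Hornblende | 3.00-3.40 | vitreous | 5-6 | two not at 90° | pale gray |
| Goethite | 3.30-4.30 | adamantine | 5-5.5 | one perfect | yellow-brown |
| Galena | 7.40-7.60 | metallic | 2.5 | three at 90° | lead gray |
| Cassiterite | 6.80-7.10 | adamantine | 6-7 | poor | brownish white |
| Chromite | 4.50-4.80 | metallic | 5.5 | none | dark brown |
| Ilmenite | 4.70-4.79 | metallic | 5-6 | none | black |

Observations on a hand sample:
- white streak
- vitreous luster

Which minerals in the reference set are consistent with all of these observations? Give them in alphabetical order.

White streak — narrows the field to Kaolinite, Sphene, Dolomite, Beryl.
Vitreous luster is inconsistent with Kaolinite, Sphene.
Consistent with every observation: Beryl, Dolomite.

Beryl, Dolomite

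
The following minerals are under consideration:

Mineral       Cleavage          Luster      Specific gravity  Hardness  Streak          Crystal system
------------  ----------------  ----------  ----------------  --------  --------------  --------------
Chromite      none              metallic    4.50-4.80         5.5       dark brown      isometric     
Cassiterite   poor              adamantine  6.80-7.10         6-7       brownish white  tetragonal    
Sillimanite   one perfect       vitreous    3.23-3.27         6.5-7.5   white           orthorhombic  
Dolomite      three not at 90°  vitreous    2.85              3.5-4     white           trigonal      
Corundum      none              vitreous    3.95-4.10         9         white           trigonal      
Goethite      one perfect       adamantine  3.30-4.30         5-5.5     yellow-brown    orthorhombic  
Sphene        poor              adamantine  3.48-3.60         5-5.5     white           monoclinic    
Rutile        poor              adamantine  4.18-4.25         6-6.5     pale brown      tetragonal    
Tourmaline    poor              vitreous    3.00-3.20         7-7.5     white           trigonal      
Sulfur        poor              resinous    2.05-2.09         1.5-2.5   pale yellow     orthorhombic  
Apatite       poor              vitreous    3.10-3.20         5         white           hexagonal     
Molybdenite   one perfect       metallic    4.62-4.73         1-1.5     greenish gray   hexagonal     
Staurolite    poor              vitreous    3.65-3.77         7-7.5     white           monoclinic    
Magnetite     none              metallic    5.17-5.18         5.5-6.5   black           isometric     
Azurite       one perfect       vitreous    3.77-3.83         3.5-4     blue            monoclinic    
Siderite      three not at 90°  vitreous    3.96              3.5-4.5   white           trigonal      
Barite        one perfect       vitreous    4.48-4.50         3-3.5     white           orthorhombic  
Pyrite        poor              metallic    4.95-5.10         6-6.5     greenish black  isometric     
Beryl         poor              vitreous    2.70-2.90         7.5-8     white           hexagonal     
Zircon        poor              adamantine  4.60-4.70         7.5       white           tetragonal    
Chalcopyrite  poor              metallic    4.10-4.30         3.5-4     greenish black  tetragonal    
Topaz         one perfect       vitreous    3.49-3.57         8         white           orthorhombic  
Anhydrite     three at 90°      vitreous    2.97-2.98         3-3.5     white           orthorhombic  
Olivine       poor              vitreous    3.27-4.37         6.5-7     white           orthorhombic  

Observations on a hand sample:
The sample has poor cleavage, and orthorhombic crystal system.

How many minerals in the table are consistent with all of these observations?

2

Poor cleavage: leaves Cassiterite, Sphene, Rutile, Tourmaline, Sulfur, Apatite, Staurolite, Pyrite, Beryl, Zircon, Chalcopyrite, Olivine.
Orthorhombic crystal system: narrows the field to Sulfur, Olivine.
Consistent with every observation: Olivine, Sulfur.
That is 2 minerals.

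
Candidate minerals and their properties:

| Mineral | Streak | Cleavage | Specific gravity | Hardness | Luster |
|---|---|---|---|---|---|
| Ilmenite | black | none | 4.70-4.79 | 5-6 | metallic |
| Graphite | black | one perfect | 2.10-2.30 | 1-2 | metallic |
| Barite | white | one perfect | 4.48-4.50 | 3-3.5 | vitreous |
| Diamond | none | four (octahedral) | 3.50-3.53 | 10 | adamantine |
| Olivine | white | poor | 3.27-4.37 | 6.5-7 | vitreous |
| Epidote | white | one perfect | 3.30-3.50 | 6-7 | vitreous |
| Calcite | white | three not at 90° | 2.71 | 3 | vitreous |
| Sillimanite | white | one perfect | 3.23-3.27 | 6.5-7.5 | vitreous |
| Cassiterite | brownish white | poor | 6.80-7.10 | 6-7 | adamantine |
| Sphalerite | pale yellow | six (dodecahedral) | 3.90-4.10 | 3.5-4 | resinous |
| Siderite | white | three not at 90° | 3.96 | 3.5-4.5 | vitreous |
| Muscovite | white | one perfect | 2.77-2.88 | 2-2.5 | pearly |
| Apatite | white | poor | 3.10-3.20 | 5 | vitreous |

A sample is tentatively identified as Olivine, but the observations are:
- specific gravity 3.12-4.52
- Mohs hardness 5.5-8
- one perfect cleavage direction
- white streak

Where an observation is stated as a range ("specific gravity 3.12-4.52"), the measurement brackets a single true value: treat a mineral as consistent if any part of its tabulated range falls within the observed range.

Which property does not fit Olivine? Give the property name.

cleavage

Specific gravity 3.12-4.52: Olivine has SG 3.27-4.37 — matches.
Mohs hardness 5.5-8: Olivine has hardness 6.5-7 — matches.
One perfect cleavage direction: Olivine has cleavage poor — outside the reference range.
White streak: Olivine has white streak — matches.
The cleavage is the one property that does not fit.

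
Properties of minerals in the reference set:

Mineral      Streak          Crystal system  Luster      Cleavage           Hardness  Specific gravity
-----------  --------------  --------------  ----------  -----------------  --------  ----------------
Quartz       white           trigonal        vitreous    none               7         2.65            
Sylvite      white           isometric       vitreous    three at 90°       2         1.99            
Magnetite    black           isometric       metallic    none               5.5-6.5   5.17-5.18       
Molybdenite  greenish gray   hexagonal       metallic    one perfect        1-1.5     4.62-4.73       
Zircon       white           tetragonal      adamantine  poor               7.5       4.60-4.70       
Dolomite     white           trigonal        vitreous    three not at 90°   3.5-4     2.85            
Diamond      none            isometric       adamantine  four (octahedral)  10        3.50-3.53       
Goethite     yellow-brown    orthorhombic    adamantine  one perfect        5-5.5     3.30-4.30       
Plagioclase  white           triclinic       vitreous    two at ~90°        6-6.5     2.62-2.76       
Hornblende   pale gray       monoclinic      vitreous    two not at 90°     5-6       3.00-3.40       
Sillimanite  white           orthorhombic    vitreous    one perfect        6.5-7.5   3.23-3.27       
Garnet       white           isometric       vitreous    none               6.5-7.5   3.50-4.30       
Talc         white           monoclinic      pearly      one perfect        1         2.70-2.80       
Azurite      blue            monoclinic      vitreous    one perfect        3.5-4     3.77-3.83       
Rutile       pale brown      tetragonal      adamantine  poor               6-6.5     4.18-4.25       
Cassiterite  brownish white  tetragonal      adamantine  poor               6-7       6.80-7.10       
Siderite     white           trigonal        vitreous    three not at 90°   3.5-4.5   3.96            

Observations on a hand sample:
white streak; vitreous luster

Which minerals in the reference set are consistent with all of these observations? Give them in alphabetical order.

Dolomite, Garnet, Plagioclase, Quartz, Siderite, Sillimanite, Sylvite

White streak — only Quartz, Sylvite, Zircon, Dolomite, Plagioclase, Sillimanite, Garnet, Talc, Siderite remain.
Vitreous luster excludes Zircon, Talc.
Consistent with every observation: Dolomite, Garnet, Plagioclase, Quartz, Siderite, Sillimanite, Sylvite.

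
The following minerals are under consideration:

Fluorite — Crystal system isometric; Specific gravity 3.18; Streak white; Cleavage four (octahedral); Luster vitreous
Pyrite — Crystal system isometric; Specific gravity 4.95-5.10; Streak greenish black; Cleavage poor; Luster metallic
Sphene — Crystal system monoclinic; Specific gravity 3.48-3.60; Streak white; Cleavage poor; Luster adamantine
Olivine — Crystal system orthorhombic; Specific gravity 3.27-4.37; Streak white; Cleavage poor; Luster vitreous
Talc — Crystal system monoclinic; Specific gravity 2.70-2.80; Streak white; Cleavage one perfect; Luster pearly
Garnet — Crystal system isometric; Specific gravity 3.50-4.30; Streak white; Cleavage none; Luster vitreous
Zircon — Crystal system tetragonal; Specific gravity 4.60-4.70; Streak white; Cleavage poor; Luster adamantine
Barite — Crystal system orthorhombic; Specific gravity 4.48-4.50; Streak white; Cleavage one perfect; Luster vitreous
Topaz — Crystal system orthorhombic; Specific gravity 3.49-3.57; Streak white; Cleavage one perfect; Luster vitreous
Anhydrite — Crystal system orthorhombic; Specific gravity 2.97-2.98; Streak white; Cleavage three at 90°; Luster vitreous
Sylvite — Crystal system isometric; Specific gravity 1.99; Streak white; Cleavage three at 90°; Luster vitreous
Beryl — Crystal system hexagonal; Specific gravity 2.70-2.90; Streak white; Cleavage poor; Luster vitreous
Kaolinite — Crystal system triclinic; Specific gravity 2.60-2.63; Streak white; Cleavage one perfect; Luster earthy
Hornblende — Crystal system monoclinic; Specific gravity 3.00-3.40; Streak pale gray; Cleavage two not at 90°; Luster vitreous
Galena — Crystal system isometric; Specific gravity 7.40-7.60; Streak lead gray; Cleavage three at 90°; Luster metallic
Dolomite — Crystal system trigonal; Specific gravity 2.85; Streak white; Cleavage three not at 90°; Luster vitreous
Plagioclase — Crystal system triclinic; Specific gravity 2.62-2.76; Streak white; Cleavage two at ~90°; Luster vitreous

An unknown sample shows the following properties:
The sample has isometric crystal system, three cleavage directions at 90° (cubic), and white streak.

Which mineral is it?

Sylvite

Isometric crystal system — only Fluorite, Pyrite, Garnet, Sylvite, Galena remain.
Three cleavage directions at 90° (cubic) — only Sylvite, Galena remain.
White streak eliminates Galena.
Sylvite is the sole remaining match.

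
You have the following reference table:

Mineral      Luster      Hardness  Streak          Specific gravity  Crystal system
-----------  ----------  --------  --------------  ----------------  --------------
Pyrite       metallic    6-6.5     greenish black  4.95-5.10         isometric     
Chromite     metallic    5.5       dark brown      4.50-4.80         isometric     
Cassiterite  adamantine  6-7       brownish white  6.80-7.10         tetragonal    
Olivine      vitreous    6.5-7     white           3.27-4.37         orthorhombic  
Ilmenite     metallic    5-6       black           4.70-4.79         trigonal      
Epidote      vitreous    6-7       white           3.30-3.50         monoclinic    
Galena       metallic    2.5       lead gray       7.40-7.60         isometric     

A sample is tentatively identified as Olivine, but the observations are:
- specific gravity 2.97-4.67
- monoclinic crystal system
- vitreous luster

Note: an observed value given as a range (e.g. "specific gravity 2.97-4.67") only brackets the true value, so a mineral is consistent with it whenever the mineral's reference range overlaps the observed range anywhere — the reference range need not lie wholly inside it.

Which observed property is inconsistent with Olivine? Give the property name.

Specific gravity 2.97-4.67: Olivine has SG 3.27-4.37 — agrees.
Monoclinic crystal system: Olivine has orthorhombic system — does not match.
Vitreous luster: Olivine has vitreous luster — agrees.
Everything matches except the crystal system.

crystal system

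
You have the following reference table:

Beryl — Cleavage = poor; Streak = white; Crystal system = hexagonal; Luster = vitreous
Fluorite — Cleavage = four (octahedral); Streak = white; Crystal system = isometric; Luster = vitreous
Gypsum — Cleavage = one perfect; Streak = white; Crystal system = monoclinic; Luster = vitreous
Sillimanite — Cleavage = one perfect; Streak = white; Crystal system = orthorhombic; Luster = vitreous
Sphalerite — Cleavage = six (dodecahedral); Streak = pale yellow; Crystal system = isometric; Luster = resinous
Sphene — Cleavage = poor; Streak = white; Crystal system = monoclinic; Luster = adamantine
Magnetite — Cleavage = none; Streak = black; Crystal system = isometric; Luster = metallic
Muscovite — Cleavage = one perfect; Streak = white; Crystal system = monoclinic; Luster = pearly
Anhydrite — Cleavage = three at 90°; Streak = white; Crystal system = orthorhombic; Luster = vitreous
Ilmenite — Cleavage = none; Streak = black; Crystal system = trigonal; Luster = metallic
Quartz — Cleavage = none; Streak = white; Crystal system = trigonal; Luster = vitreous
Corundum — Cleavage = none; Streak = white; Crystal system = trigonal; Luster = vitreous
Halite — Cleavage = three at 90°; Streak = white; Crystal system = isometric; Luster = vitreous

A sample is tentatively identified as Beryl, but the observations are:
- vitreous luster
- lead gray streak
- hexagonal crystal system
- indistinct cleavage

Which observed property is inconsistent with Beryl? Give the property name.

Vitreous luster: Beryl has vitreous luster — within range.
Lead gray streak: Beryl has white streak — does not match.
Hexagonal crystal system: Beryl has hexagonal system — within range.
Indistinct cleavage: Beryl has cleavage poor — within range.
The streak is the one property that does not fit.

streak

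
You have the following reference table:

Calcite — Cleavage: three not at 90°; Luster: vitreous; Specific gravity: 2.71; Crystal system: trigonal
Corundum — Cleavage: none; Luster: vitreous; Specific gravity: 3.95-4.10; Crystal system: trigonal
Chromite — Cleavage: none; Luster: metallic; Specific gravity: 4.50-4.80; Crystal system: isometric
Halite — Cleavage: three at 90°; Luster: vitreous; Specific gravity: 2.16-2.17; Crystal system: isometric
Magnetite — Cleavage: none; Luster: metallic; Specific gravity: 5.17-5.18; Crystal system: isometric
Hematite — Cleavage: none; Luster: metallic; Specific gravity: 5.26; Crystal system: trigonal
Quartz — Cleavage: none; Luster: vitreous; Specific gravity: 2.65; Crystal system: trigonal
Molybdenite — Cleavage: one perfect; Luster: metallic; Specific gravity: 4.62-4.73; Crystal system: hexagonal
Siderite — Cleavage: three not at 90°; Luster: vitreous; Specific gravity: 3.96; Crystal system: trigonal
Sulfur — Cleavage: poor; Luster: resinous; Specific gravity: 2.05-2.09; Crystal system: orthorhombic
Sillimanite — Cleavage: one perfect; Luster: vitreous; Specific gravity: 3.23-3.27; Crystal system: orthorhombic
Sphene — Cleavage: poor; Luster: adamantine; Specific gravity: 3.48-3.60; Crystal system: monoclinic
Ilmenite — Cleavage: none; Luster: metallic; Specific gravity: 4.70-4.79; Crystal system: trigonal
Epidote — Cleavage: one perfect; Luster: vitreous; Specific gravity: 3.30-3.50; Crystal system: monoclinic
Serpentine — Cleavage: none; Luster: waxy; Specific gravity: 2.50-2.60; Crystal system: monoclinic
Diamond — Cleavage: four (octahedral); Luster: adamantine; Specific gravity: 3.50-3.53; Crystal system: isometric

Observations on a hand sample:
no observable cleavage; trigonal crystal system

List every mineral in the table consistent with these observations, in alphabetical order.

Corundum, Hematite, Ilmenite, Quartz

No observable cleavage: leaves Corundum, Chromite, Magnetite, Hematite, Quartz, Ilmenite, Serpentine.
Trigonal crystal system is inconsistent with Chromite, Magnetite, Serpentine.
Remaining candidates: Corundum, Hematite, Ilmenite, Quartz.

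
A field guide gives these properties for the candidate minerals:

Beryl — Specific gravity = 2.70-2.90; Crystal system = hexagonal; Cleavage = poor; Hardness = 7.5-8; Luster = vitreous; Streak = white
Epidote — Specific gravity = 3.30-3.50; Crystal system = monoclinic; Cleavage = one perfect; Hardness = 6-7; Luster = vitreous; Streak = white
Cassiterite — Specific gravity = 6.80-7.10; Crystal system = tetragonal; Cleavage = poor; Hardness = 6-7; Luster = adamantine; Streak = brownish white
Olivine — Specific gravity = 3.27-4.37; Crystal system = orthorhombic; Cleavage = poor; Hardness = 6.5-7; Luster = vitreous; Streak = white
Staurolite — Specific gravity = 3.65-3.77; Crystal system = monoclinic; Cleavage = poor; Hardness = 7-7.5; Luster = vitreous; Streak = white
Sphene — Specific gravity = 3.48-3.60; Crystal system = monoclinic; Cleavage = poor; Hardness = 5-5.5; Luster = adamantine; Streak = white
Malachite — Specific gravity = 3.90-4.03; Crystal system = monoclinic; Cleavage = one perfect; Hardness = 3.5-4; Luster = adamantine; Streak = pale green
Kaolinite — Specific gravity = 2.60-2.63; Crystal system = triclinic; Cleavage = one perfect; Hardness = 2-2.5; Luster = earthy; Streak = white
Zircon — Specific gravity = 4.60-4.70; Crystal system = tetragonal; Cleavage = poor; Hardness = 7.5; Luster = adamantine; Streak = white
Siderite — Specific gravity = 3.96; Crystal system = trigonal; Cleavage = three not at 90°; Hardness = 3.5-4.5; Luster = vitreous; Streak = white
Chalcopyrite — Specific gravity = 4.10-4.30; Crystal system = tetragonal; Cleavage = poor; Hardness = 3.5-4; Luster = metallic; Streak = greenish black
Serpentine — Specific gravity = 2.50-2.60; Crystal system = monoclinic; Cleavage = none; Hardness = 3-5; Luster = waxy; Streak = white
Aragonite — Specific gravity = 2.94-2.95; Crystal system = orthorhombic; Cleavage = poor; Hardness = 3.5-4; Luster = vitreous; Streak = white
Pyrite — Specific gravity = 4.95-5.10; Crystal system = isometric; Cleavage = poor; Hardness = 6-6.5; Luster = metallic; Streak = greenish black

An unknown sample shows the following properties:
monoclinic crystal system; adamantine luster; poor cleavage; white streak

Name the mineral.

Sphene

Monoclinic crystal system: only Epidote, Staurolite, Sphene, Malachite, Serpentine remain.
Adamantine luster: Sphene, Malachite remain.
Poor cleavage is inconsistent with Malachite.
White streak: all remaining candidates fit.
Only Sphene satisfies all observations.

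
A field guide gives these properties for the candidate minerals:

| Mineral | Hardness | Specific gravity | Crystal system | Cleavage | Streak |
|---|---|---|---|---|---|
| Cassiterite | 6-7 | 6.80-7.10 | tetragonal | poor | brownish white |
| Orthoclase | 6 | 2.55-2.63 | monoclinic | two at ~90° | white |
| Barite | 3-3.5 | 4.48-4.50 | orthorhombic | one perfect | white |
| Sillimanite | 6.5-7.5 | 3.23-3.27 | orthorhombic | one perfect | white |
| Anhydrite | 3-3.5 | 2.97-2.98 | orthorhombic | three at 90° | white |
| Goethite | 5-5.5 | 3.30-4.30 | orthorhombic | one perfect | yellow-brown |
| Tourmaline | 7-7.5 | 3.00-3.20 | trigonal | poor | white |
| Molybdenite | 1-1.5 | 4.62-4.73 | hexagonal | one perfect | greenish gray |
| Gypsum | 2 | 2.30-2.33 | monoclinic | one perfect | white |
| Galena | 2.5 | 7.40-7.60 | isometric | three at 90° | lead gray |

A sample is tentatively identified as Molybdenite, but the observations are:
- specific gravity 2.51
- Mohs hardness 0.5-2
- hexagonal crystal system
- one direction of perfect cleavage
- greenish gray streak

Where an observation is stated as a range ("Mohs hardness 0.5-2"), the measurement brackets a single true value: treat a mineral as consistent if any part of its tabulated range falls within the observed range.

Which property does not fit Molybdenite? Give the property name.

specific gravity

Specific gravity 2.51: Molybdenite has SG 4.62-4.73 — inconsistent.
Mohs hardness 0.5-2: Molybdenite has hardness 1-1.5 — within range.
Hexagonal crystal system: Molybdenite has hexagonal system — within range.
One direction of perfect cleavage: Molybdenite has cleavage one perfect — within range.
Greenish gray streak: Molybdenite has greenish gray streak — within range.
The specific gravity is the one property that does not fit.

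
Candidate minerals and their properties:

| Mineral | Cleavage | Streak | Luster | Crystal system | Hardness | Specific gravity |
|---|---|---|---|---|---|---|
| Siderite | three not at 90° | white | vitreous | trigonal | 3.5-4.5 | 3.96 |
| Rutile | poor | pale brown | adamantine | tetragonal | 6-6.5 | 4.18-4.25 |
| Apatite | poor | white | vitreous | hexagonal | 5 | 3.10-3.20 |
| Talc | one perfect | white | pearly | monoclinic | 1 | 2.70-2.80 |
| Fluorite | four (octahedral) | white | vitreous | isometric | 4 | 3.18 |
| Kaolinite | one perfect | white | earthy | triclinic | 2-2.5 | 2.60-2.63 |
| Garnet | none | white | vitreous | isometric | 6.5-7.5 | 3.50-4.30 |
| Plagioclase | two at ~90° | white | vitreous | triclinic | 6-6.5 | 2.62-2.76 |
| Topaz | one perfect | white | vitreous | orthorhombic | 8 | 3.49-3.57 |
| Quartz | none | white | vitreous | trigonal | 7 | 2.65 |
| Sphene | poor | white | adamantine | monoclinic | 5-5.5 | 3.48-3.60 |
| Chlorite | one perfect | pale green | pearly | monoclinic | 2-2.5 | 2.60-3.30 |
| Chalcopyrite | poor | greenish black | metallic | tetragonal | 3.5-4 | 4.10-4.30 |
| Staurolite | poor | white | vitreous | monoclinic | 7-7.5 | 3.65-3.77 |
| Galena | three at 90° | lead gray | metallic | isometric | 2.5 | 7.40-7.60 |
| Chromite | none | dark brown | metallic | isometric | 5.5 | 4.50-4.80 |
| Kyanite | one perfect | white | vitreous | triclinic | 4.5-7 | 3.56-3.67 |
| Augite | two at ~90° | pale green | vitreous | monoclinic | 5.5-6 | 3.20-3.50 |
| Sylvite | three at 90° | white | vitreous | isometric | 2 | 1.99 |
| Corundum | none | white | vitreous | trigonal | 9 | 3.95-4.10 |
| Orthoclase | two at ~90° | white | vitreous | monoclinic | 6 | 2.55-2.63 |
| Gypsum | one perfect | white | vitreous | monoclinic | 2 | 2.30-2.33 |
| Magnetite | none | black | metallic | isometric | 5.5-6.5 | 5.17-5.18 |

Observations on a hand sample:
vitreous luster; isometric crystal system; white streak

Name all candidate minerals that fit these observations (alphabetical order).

Vitreous luster: Siderite, Apatite, Fluorite, Garnet, Plagioclase, Topaz, Quartz, Staurolite, Kyanite, Augite, Sylvite, Corundum, Orthoclase, Gypsum remain.
Isometric crystal system: only Fluorite, Garnet, Sylvite remain.
White streak: no further eliminations.
The minerals that satisfy all observations are Fluorite, Garnet, Sylvite.

Fluorite, Garnet, Sylvite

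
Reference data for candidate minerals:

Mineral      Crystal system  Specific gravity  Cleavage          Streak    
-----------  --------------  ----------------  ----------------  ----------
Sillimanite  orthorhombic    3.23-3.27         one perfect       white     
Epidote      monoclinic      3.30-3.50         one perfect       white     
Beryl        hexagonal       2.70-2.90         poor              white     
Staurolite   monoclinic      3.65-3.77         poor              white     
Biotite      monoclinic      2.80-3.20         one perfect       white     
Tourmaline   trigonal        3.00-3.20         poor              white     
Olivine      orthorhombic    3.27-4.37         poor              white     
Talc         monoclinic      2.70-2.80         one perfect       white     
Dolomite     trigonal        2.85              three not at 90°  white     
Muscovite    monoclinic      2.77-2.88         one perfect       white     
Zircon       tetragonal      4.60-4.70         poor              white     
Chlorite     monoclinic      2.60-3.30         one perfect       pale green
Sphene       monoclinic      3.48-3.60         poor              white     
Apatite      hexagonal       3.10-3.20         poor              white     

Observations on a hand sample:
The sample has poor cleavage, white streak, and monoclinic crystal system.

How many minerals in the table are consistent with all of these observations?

Poor cleavage — leaves Beryl, Staurolite, Tourmaline, Olivine, Zircon, Sphene, Apatite.
White streak — consistent with all remaining minerals.
Monoclinic crystal system — leaves Staurolite, Sphene.
Remaining candidates: Sphene, Staurolite.
That is 2 minerals.

2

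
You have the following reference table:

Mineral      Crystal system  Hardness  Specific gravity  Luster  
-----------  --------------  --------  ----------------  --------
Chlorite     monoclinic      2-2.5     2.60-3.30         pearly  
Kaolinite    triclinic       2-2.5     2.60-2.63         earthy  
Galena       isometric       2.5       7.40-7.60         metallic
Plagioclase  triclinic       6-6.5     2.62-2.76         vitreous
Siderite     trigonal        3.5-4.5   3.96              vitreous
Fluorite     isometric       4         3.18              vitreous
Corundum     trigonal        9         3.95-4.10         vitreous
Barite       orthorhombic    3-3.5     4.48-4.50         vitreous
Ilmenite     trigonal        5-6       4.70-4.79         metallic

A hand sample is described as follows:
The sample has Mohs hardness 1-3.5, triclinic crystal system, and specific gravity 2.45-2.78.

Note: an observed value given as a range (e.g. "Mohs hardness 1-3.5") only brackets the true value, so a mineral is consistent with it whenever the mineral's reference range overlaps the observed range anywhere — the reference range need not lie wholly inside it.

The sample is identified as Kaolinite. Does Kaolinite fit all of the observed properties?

Mohs hardness 1-3.5 — agrees with Kaolinite (hardness 2-2.5).
Triclinic crystal system — agrees with Kaolinite (triclinic system).
Specific gravity 2.45-2.78 — agrees with Kaolinite (SG 2.60-2.63).
All observations are consistent with the tabulated values for Kaolinite.

Consistent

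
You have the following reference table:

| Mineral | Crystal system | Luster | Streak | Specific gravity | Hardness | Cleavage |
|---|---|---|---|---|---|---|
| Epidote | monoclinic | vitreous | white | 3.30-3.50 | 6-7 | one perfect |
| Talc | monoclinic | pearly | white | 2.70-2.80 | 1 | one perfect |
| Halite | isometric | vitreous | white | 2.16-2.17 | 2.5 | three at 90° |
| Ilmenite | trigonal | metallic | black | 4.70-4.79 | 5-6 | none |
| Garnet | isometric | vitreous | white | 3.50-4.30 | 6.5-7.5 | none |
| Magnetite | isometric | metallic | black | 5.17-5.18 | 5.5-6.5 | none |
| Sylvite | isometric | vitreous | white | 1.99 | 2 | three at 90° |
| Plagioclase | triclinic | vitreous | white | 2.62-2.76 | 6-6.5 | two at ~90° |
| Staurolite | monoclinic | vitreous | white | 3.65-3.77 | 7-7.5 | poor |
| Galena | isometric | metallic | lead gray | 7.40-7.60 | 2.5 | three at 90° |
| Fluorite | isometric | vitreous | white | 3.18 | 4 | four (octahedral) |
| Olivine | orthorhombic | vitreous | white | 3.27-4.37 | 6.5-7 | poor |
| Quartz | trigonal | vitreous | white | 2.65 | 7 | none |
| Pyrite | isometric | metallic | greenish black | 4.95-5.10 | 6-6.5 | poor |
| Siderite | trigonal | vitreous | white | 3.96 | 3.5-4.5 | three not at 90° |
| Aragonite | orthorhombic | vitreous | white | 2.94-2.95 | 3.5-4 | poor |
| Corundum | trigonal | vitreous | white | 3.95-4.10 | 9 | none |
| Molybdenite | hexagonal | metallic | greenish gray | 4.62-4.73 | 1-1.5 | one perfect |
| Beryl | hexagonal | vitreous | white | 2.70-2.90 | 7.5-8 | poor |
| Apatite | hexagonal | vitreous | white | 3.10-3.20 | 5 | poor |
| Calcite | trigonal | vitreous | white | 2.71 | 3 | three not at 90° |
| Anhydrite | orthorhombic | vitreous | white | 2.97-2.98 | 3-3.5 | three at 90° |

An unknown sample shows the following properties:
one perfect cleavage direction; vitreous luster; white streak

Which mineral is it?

One perfect cleavage direction — only Epidote, Talc, Molybdenite remain.
Vitreous luster — narrows the field to Epidote.
White streak — consistent with all remaining minerals.
Only Epidote satisfies all observations.

Epidote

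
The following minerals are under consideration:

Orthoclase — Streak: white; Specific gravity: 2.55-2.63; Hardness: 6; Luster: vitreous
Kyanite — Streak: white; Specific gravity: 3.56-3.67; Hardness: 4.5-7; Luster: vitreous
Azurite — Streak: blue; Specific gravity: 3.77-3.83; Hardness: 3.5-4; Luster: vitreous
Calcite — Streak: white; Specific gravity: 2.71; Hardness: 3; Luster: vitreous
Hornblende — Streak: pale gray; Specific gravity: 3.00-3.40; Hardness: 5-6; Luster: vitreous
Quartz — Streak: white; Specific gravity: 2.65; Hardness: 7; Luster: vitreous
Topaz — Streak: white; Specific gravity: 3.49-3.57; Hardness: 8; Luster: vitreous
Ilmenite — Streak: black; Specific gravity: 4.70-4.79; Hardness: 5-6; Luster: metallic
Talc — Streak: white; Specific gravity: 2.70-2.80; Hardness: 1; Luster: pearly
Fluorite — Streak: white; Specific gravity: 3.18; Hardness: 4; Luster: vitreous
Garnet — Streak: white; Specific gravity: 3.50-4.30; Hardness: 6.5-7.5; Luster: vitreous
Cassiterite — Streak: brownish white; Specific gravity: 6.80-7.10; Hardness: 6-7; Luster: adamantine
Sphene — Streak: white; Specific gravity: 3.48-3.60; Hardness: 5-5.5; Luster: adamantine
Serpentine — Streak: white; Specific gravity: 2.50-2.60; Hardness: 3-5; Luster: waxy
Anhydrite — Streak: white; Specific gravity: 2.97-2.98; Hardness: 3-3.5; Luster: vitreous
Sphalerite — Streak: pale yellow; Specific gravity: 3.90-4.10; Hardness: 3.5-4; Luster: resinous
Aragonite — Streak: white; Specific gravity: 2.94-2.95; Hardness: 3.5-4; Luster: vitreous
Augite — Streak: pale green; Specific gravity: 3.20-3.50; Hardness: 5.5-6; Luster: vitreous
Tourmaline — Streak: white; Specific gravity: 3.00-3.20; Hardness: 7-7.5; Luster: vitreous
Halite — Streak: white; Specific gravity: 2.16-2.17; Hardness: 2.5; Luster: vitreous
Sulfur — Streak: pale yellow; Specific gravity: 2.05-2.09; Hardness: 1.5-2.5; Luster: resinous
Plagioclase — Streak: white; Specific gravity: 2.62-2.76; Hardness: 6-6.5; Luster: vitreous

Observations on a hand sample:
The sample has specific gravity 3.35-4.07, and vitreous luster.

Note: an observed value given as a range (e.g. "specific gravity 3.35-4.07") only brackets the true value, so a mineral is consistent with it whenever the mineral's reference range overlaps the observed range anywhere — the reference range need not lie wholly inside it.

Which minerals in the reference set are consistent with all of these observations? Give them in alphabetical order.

Augite, Azurite, Garnet, Hornblende, Kyanite, Topaz

Specific gravity 3.35-4.07 — Kyanite, Azurite, Hornblende, Topaz, Garnet, Sphene, Sphalerite, Augite remain.
Vitreous luster is inconsistent with Sphene, Sphalerite.
The minerals that satisfy all observations are Augite, Azurite, Garnet, Hornblende, Kyanite, Topaz.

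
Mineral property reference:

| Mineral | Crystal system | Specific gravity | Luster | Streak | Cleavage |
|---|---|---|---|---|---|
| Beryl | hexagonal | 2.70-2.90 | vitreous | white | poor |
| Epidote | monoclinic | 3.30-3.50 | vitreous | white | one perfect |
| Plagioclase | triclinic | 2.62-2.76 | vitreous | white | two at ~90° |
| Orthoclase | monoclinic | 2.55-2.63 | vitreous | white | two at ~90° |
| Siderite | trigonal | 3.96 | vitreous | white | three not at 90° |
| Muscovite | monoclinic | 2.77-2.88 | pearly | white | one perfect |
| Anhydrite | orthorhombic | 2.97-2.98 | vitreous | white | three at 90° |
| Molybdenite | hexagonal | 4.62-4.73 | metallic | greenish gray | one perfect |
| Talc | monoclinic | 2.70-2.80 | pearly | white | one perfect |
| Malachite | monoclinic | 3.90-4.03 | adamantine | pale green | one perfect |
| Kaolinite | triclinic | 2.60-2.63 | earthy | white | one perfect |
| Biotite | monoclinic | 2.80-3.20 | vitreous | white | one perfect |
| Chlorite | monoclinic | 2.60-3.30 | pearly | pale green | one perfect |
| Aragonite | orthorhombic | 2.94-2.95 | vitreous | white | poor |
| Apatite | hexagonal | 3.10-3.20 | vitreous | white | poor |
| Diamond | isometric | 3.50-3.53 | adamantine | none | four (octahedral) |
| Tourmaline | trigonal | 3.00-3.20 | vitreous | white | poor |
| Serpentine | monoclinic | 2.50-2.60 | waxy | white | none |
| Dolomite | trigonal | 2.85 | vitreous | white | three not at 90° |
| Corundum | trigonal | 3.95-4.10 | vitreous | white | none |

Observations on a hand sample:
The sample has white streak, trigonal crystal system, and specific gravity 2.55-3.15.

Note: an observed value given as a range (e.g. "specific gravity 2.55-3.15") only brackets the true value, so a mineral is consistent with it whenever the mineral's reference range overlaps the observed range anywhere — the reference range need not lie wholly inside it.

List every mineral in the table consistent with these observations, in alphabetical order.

Dolomite, Tourmaline

White streak rules out Molybdenite, Malachite, Chlorite, Diamond.
Trigonal crystal system — leaves Siderite, Tourmaline, Dolomite, Corundum.
Specific gravity 2.55-3.15 excludes Siderite, Corundum.
The minerals that satisfy all observations are Dolomite, Tourmaline.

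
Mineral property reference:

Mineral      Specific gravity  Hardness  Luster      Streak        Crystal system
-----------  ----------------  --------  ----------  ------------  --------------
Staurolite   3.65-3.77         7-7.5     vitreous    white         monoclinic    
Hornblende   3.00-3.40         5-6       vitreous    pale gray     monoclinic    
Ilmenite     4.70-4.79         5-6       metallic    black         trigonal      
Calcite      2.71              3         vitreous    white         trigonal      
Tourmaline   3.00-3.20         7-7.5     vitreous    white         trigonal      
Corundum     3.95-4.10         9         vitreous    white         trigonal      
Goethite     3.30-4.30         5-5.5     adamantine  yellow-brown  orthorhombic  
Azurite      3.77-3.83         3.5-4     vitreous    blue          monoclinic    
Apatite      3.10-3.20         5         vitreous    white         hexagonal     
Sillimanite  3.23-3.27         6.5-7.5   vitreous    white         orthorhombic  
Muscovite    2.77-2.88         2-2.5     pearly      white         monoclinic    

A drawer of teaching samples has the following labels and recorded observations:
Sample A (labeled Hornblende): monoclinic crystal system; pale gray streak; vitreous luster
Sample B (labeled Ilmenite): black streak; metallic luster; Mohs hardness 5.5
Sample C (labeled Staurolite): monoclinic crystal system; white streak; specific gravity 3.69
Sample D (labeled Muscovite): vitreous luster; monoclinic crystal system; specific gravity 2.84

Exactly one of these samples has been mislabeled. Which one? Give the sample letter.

D

Sample A: observations are consistent with Hornblende.
Sample B: observations are consistent with Ilmenite.
Sample C: observations are consistent with Staurolite.
Sample D: Muscovite has pearly luster, but the record shows vitreous luster — this label is wrong.
The mislabeled specimen is D.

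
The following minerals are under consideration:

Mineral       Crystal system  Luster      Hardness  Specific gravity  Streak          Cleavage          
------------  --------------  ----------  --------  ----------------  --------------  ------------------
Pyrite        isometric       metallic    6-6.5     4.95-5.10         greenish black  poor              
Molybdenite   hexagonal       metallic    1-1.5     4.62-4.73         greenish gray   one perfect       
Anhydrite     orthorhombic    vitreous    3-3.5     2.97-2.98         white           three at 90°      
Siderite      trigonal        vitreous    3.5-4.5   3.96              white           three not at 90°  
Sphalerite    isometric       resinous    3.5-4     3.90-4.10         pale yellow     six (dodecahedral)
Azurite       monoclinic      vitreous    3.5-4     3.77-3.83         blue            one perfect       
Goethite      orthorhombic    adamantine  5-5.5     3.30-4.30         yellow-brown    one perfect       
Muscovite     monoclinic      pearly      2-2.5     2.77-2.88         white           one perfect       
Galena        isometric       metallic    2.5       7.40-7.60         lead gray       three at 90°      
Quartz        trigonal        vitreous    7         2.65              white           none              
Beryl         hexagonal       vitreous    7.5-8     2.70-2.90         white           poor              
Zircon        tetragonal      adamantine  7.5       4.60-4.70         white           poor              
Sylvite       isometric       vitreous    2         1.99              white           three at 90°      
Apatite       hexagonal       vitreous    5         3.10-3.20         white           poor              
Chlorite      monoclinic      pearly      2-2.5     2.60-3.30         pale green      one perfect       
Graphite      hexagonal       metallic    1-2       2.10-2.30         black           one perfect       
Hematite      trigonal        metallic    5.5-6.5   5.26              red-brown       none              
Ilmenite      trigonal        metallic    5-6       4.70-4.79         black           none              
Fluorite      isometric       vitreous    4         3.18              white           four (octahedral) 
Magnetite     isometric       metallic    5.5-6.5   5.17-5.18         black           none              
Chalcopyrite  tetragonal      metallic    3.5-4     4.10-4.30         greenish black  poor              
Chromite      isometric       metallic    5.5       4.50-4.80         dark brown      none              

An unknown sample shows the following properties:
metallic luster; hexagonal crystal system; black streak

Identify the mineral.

Graphite

Metallic luster: narrows the field to Pyrite, Molybdenite, Galena, Graphite, Hematite, Ilmenite, Magnetite, Chalcopyrite, Chromite.
Hexagonal crystal system: Molybdenite, Graphite remain.
Black streak eliminates Molybdenite.
Only Graphite satisfies all observations.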